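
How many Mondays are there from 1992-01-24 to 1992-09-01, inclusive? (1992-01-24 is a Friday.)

1992-01-24 is a Friday; the first Monday on or after it is 1992-01-27 (3 days later).
From 1992-01-27 to 1992-09-01: 4 + 29 + 31 + 30 + 31 + 30 + 31 + 31 + 1 = 218 days (rest of January, February, March, April, May, June, July, August, September).
218 ÷ 7 = 31 full weeks with remainder 1, so 31 more Mondays after the first → 32.

32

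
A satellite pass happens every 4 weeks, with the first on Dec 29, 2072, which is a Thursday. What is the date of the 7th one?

The 7th occurrence is 6 intervals after the first: 6 × 28 = 168 days after Dec 29, 2072.
Dec has 31 days — 2 days to the end of Dec leaves 166.
Jan has 31 days (135 left).
Feb has 28 days (107 left).
Mar has 31 days (76 left).
Apr has 30 days (46 left).
May has 31 days (15 left).
15 days into Jun → Jun 15, 2073.

Jun 15, 2073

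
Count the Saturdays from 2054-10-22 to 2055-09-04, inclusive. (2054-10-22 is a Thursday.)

2054-10-22 is a Thursday; the first Saturday on or after it is 2054-10-24 (2 days later).
From 2054-10-24 to 2055-09-04: 68 + 247 = 315 days (rest of 2054, to 2055-09-04 in 2055).
315 ÷ 7 = 45 full weeks with remainder 0, so 45 more Saturdays after the first → 46.

46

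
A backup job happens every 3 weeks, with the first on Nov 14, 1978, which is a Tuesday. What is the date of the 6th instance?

The 6th occurrence is 5 intervals after the first: 5 × 21 = 105 days after Nov 14, 1978.
Nov has 30 days — 16 days to the end of Nov leaves 89.
Dec has 31 days (58 left).
Jan has 31 days (27 left).
27 days into Feb → Feb 27, 1979.

Feb 27, 1979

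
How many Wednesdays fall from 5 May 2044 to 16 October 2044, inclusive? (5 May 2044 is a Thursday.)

23

5 May 2044 is a Thursday; the first Wednesday on or after it is 11 May 2044 (6 days later).
From 11 May 2044 to 16 October 2044: 20 + 30 + 31 + 31 + 30 + 16 = 158 days (rest of May, June, July, August, September, October).
158 ÷ 7 = 22 full weeks with remainder 4, so 22 more Wednesdays after the first → 23.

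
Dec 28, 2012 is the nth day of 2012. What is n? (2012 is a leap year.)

363

Days in months before Dec: 31 + 29 + 31 + 30 + 31 + 30 + 31 + 31 + 30 + 31 + 30 = 335.
Plus 28 days into Dec → day 363.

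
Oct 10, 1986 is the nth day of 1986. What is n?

Days in months before Oct: 31 + 28 + 31 + 30 + 31 + 30 + 31 + 31 + 30 = 273.
Plus 10 days into Oct → day 283.

283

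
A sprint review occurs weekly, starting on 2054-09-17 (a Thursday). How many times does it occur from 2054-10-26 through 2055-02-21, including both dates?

Occurrences land 7·i days after 2054-09-17 for i = 0, 1, 2, …
2054-10-26 is 39 days after the start; 39 ÷ 7 = 5 remainder 4; since the remainder is 4, round up to i = 6. First occurrence in the window: #7 on 2054-10-29 (6×7 = 42 days in).
2055-02-21 is 157 days after the start; 157 ÷ 7 = 22 remainder 3. Last occurrence in the window: #23 on 2055-02-18.
Occurrences #7 through #23: 17 in total.

17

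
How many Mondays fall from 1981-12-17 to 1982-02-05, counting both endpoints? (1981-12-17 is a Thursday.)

7

1981-12-17 is a Thursday; the first Monday on or after it is 1981-12-21 (4 days later).
From 1981-12-21 to 1982-02-05: 10 + 31 + 5 = 46 days (rest of December, January, February).
46 ÷ 7 = 6 full weeks with remainder 4, so 6 more Mondays after the first → 7.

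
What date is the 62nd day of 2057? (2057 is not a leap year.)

January has 31 days (62 − 31 = 31 remain).
February has 28 days (31 − 28 = 3 remain).
3 into March → March 3.

2057-03-03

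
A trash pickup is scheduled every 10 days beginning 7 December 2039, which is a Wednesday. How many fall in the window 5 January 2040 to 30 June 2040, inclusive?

18

Occurrences land 10·i days after 7 December 2039 for i = 0, 1, 2, …
5 January 2040 is 29 days after the start; 29 ÷ 10 = 2 remainder 9; since the remainder is 9, round up to i = 3. First occurrence in the window: #4 on 6 January 2040 (3×10 = 30 days in).
30 June 2040 is 206 days after the start; 206 ÷ 10 = 20 remainder 6. Last occurrence in the window: #21 on 24 June 2040.
Occurrences #4 through #21: 18 in total.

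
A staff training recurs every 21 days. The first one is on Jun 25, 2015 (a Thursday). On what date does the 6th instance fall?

Oct 8, 2015

The 6th occurrence is 5 intervals after the first: 5 × 21 = 105 days after Jun 25, 2015.
Jun has 30 days — 5 days to the end of Jun leaves 100.
Jul has 31 days (69 left).
Aug has 31 days (38 left).
Sep has 30 days (8 left).
8 days into Oct → Oct 8, 2015.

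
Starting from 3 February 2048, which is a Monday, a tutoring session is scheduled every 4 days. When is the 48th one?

9 August 2048

The 48th occurrence is 47 intervals after the first: 47 × 4 = 188 days after 3 February 2048.
February has 29 days — 26 days to the end of February leaves 162.
March has 31 days (131 left).
April has 30 days (101 left).
May has 31 days (70 left).
June has 30 days (40 left).
July has 31 days (9 left).
9 days into August → 9 August 2048.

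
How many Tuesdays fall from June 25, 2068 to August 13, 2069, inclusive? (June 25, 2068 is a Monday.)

June 25, 2068 is a Monday; the first Tuesday on or after it is June 26, 2068 (1 day later).
From June 26, 2068 to August 13, 2069: 188 + 225 = 413 days (rest of 2068, to August 13, 2069 in 2069).
413 ÷ 7 = 59 full weeks with remainder 0, so 59 more Tuesdays after the first → 60.

60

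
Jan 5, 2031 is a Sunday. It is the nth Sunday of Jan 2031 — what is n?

Day 5 falls in week ⌈5/7⌉ of the month.
Days 1–7 hold the 1st Sunday, 8–14 the 2nd, 15–21 the 3rd, 22–28 the 4th, 29–31 the 5th.
5 is in the range for the 1st.

1st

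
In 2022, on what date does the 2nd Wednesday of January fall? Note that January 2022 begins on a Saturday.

January 12, 2022

January 2022 begins on a Saturday, so the first Wednesday is January 5 (4 days later).
The 2nd Wednesday is 1 weeks later: 5 + 7 = 12.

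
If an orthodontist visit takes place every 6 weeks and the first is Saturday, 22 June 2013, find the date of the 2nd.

3 August 2013

The 2nd occurrence is 1 interval after the first: 1 × 42 = 42 days after 22 June 2013.
June has 30 days — 8 days to the end of June leaves 34.
July has 31 days (3 left).
3 days into August → 3 August 2013.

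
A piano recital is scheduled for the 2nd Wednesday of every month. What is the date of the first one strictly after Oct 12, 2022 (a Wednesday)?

Nov 9, 2022

Oct 2022 starts on a Saturday; its first Wednesday is the 5th, so the 2nd Wednesday is the 12th — Oct 12, 2022.
That is not after Oct 12, 2022, so look at Nov 2022.
Nov 2022 starts on a Tuesday; its first Wednesday is the 2nd, so the 2nd Wednesday is the 9th — Nov 9, 2022.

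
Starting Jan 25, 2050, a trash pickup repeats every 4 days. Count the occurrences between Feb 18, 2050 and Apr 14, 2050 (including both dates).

Occurrences land 4·i days after Jan 25, 2050 for i = 0, 1, 2, …
Feb 18, 2050 is 24 days after the start; 24 ÷ 4 = 6 remainder 0. First occurrence in the window: #7 on Feb 18, 2050 (6×4 = 24 days in).
Apr 14, 2050 is 79 days after the start; 79 ÷ 4 = 19 remainder 3. Last occurrence in the window: #20 on Apr 11, 2050.
Occurrences #7 through #20: 14 in total.

14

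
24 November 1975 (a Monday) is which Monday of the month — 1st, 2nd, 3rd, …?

Day 24 falls in week ⌈24/7⌉ of the month.
Days 1–7 hold the 1st Monday, 8–14 the 2nd, 15–21 the 3rd, 22–28 the 4th, 29–31 the 5th.
24 is in the range for the 4th.

4th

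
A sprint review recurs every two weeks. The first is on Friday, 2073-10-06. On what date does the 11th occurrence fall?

The 11th occurrence is 10 intervals after the first: 10 × 14 = 140 days after 2073-10-06.
October has 31 days — 25 days to the end of October leaves 115.
November has 30 days (85 left).
December has 31 days (54 left).
January has 31 days (23 left).
23 days into February → 2074-02-23.

2074-02-23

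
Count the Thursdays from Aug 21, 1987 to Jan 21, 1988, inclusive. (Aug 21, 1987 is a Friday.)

22

Aug 21, 1987 is a Friday; the first Thursday on or after it is Aug 27, 1987 (6 days later).
From Aug 27, 1987 to Jan 21, 1988: 4 + 30 + 31 + 30 + 31 + 21 = 147 days (rest of Aug, Sep, Oct, Nov, Dec, Jan).
147 ÷ 7 = 21 full weeks with remainder 0, so 21 more Thursdays after the first → 22.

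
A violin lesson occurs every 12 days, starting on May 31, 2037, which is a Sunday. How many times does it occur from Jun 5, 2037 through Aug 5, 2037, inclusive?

Occurrences land 12·i days after May 31, 2037 for i = 0, 1, 2, …
Jun 5, 2037 is 5 days after the start; 5 ÷ 12 = 0 remainder 5; since the remainder is 5, round up to i = 1. First occurrence in the window: #2 on Jun 12, 2037 (1×12 = 12 days in).
Aug 5, 2037 is 66 days after the start; 66 ÷ 12 = 5 remainder 6. Last occurrence in the window: #6 on Jul 30, 2037.
Occurrences #2 through #6: 5 in total.

5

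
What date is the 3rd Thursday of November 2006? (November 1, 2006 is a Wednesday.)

2006-11-16

November 2006 begins on a Wednesday, so the first Thursday is November 2 (1 day later).
The 3rd Thursday is 2 weeks later: 2 + 14 = 16.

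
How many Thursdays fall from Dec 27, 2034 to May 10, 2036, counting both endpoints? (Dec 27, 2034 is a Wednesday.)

Dec 27, 2034 is a Wednesday; the first Thursday on or after it is Dec 28, 2034 (1 day later).
From Dec 28, 2034 to May 10, 2036: 3 + 365 + 131 = 499 days (rest of 2034, 2035, to May 10, 2036 in 2036).
499 ÷ 7 = 71 full weeks with remainder 2, so 71 more Thursdays after the first → 72.

72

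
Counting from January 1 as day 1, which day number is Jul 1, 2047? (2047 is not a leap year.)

182

Days in months before Jul: 31 + 28 + 31 + 30 + 31 + 30 = 181.
Plus 1 day into Jul → day 182.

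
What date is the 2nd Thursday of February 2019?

February 14, 2019

The first Thursday of February 2019 is February 7.
The 2nd Thursday is 1 weeks later: 7 + 7 = 14.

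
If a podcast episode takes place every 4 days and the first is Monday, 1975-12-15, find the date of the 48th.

The 48th occurrence is 47 intervals after the first: 47 × 4 = 188 days after 1975-12-15.
December has 31 days — 16 days to the end of December leaves 172.
January has 31 days (141 left).
February has 29 days (112 left).
March has 31 days (81 left).
April has 30 days (51 left).
May has 31 days (20 left).
20 days into June → 1976-06-20.

1976-06-20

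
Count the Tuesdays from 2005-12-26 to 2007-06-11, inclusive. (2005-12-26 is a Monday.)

76

2005-12-26 is a Monday; the first Tuesday on or after it is 2005-12-27 (1 day later).
From 2005-12-27 to 2007-06-11: 4 + 365 + 162 = 531 days (rest of 2005, 2006, to 2007-06-11 in 2007).
531 ÷ 7 = 75 full weeks with remainder 6, so 75 more Tuesdays after the first → 76.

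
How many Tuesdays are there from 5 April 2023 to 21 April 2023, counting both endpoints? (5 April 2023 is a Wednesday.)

5 April 2023 is a Wednesday; the first Tuesday on or after it is 11 April 2023 (6 days later).
From 11 April 2023 to 21 April 2023 is 21 − 11 = 10 days.
10 ÷ 7 = 1 full weeks with remainder 3, so 1 more Tuesdays after the first → 2.

2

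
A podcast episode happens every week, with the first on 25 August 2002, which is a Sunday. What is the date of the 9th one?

The 9th occurrence is 8 intervals after the first: 8 × 7 = 56 days after 25 August 2002.
August has 31 days — 6 days to the end of August leaves 50.
September has 30 days (20 left).
20 days into October → 20 October 2002.

20 October 2002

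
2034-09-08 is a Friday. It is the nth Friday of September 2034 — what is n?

2nd

Day 8 falls in week ⌈8/7⌉ of the month.
Days 1–7 hold the 1st Friday, 8–14 the 2nd, 15–21 the 3rd, 22–28 the 4th, 29–31 the 5th.
8 is in the range for the 2nd.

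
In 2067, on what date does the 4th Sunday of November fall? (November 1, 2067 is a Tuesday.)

November 2067 begins on a Tuesday, so the first Sunday is November 6 (5 days later).
The 4th Sunday is 3 weeks later: 6 + 21 = 27.

2067-11-27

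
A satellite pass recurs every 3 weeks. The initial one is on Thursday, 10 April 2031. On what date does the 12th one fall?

The 12th occurrence is 11 intervals after the first: 11 × 21 = 231 days after 10 April 2031.
April has 30 days — 20 days to the end of April leaves 211.
May has 31 days (180 left).
June has 30 days (150 left).
July has 31 days (119 left).
August has 31 days (88 left).
September has 30 days (58 left).
October has 31 days (27 left).
27 days into November → 27 November 2031.

27 November 2031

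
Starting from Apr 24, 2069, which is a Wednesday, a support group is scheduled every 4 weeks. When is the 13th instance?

The 13th occurrence is 12 intervals after the first: 12 × 28 = 336 days after Apr 24, 2069.
Apr has 30 days — 6 days to the end of Apr leaves 330.
May has 31 days (299 left).
Jun has 30 days (269 left).
Jul has 31 days (238 left).
Aug has 31 days (207 left).
Sep has 30 days (177 left).
Oct has 31 days (146 left).
Nov has 30 days (116 left).
Dec has 31 days (85 left).
Jan has 31 days (54 left).
Feb has 28 days (26 left).
26 days into Mar → Mar 26, 2070.

Mar 26, 2070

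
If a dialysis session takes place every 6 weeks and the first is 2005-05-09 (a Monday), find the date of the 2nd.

The 2nd occurrence is 1 interval after the first: 1 × 42 = 42 days after 2005-05-09.
May has 31 days — 22 days to the end of May leaves 20.
20 days into June → 2005-06-20.

2005-06-20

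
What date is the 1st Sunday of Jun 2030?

Jun 2030 begins on a Saturday, so the first Sunday is Jun 2 (1 day later).

Jun 2, 2030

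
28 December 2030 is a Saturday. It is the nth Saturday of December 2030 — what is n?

Day 28 falls in week ⌈28/7⌉ of the month.
Days 1–7 hold the 1st Saturday, 8–14 the 2nd, 15–21 the 3rd, 22–28 the 4th, 29–31 the 5th.
28 is in the range for the 4th.

4th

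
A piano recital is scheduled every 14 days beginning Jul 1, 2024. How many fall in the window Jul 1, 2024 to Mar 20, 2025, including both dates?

19

Occurrences land 14·i days after Jul 1, 2024 for i = 0, 1, 2, …
The window opens on the start date, so the first occurrence inside is #1 on Jul 1, 2024.
Mar 20, 2025 is 262 days after the start; 262 ÷ 14 = 18 remainder 10. Last occurrence in the window: #19 on Mar 10, 2025.
Occurrences #1 through #19: 19 in total.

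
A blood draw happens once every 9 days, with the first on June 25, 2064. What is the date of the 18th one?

November 25, 2064

The 18th occurrence is 17 intervals after the first: 17 × 9 = 153 days after June 25, 2064.
June has 30 days — 5 days to the end of June leaves 148.
July has 31 days (117 left).
August has 31 days (86 left).
September has 30 days (56 left).
October has 31 days (25 left).
25 days into November → November 25, 2064.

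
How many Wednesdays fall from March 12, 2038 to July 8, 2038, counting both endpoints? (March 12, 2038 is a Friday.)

17

March 12, 2038 is a Friday; the first Wednesday on or after it is March 17, 2038 (5 days later).
From March 17, 2038 to July 8, 2038: 14 + 30 + 31 + 30 + 8 = 113 days (rest of March, April, May, June, July).
113 ÷ 7 = 16 full weeks with remainder 1, so 16 more Wednesdays after the first → 17.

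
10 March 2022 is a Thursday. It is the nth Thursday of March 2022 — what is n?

2nd

Day 10 falls in week ⌈10/7⌉ of the month.
Days 1–7 hold the 1st Thursday, 8–14 the 2nd, 15–21 the 3rd, 22–28 the 4th, 29–31 the 5th.
10 is in the range for the 2nd.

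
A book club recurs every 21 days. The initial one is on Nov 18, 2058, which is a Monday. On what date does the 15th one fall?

The 15th occurrence is 14 intervals after the first: 14 × 21 = 294 days after Nov 18, 2058.
Nov has 30 days — 12 days to the end of Nov leaves 282.
Dec has 31 days (251 left).
Jan has 31 days (220 left).
Feb has 28 days (192 left).
Mar has 31 days (161 left).
Apr has 30 days (131 left).
May has 31 days (100 left).
Jun has 30 days (70 left).
Jul has 31 days (39 left).
Aug has 31 days (8 left).
8 days into Sep → Sep 8, 2059.

Sep 8, 2059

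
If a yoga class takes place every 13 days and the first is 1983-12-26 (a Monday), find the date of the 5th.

The 5th occurrence is 4 intervals after the first: 4 × 13 = 52 days after 1983-12-26.
December has 31 days — 5 days to the end of December leaves 47.
January has 31 days (16 left).
16 days into February → 1984-02-16.

1984-02-16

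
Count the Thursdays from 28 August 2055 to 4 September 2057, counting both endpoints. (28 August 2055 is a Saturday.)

105

28 August 2055 is a Saturday; the first Thursday on or after it is 2 September 2055 (5 days later).
From 2 September 2055 to 4 September 2057: 120 + 366 + 247 = 733 days (rest of 2055, 2056, to 4 September 2057 in 2057).
733 ÷ 7 = 104 full weeks with remainder 5, so 104 more Thursdays after the first → 105.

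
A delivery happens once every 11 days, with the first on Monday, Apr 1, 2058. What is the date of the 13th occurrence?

Aug 11, 2058

The 13th occurrence is 12 intervals after the first: 12 × 11 = 132 days after Apr 1, 2058.
Apr has 30 days — 29 days to the end of Apr leaves 103.
May has 31 days (72 left).
Jun has 30 days (42 left).
Jul has 31 days (11 left).
11 days into Aug → Aug 11, 2058.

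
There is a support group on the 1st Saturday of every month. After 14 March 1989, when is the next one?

1 April 1989

March 1989 starts on a Wednesday, so its 1st Saturday is 4 March 1989 (3 days in).
That is not after 14 March 1989, so look at April 1989.
April 1989 starts on a Saturday, so its 1st Saturday is 1 April 1989.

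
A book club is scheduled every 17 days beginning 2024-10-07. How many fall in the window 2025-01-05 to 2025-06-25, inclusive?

10

Occurrences land 17·i days after 2024-10-07 for i = 0, 1, 2, …
2025-01-05 is 90 days after the start; 90 ÷ 17 = 5 remainder 5; since the remainder is 5, round up to i = 6. First occurrence in the window: #7 on 2025-01-17 (6×17 = 102 days in).
2025-06-25 is 261 days after the start; 261 ÷ 17 = 15 remainder 6. Last occurrence in the window: #16 on 2025-06-19.
Occurrences #7 through #16: 10 in total.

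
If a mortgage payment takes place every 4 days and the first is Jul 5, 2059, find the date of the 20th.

The 20th occurrence is 19 intervals after the first: 19 × 4 = 76 days after Jul 5, 2059.
Jul has 31 days — 26 days to the end of Jul leaves 50.
Aug has 31 days (19 left).
19 days into Sep → Sep 19, 2059.

Sep 19, 2059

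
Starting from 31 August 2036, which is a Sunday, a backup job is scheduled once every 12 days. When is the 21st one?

28 April 2037

The 21st occurrence is 20 intervals after the first: 20 × 12 = 240 days after 31 August 2036.
August has 31 days — 0 days to the end of August leaves 240.
September has 30 days (210 left).
October has 31 days (179 left).
November has 30 days (149 left).
December has 31 days (118 left).
January has 31 days (87 left).
February has 28 days (59 left).
March has 31 days (28 left).
28 days into April → 28 April 2037.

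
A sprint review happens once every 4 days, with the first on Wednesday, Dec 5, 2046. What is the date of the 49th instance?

The 49th occurrence is 48 intervals after the first: 48 × 4 = 192 days after Dec 5, 2046.
Dec has 31 days — 26 days to the end of Dec leaves 166.
Jan has 31 days (135 left).
Feb has 28 days (107 left).
Mar has 31 days (76 left).
Apr has 30 days (46 left).
May has 31 days (15 left).
15 days into Jun → Jun 15, 2047.

Jun 15, 2047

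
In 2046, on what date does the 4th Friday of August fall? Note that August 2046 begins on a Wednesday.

August 2046 begins on a Wednesday, so the first Friday is August 3 (2 days later).
The 4th Friday is 3 weeks later: 3 + 21 = 24.

2046-08-24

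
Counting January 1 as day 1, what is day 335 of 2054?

January has 31 days (335 − 31 = 304 remain).
February has 28 days (304 − 28 = 276 remain).
March has 31 days (276 − 31 = 245 remain).
April has 30 days (245 − 30 = 215 remain).
May has 31 days (215 − 31 = 184 remain).
June has 30 days (184 − 30 = 154 remain).
July has 31 days (154 − 31 = 123 remain).
August has 31 days (123 − 31 = 92 remain).
September has 30 days (92 − 30 = 62 remain).
October has 31 days (62 − 31 = 31 remain).
November has 30 days (31 − 30 = 1 remain).
1 into December → December 1.

1 December 2054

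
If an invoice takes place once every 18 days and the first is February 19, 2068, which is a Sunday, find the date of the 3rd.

The 3rd occurrence is 2 intervals after the first: 2 × 18 = 36 days after February 19, 2068.
February has 29 days — 10 days to the end of February leaves 26.
26 days into March → March 26, 2068.

March 26, 2068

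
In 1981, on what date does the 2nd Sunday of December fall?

1981-12-13

December 1981 begins on a Tuesday, so the first Sunday is December 6 (5 days later).
The 2nd Sunday is 1 weeks later: 6 + 7 = 13.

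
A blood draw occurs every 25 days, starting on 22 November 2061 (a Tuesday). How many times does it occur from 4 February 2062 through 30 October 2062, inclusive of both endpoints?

Occurrences land 25·i days after 22 November 2061 for i = 0, 1, 2, …
4 February 2062 is 74 days after the start; 74 ÷ 25 = 2 remainder 24; since the remainder is 24, round up to i = 3. First occurrence in the window: #4 on 5 February 2062 (3×25 = 75 days in).
30 October 2062 is 342 days after the start; 342 ÷ 25 = 13 remainder 17. Last occurrence in the window: #14 on 13 October 2062.
Occurrences #4 through #14: 11 in total.

11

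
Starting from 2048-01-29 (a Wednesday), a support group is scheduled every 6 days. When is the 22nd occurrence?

The 22nd occurrence is 21 intervals after the first: 21 × 6 = 126 days after 2048-01-29.
January has 31 days — 2 days to the end of January leaves 124.
February has 29 days (95 left).
March has 31 days (64 left).
April has 30 days (34 left).
May has 31 days (3 left).
3 days into June → 2048-06-03.

2048-06-03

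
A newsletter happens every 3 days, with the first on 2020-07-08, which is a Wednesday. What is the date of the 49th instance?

2020-11-29

The 49th occurrence is 48 intervals after the first: 48 × 3 = 144 days after 2020-07-08.
July has 31 days — 23 days to the end of July leaves 121.
August has 31 days (90 left).
September has 30 days (60 left).
October has 31 days (29 left).
29 days into November → 2020-11-29.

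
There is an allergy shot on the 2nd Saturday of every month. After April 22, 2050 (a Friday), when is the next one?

May 14, 2050

April 2050 starts on a Friday; its first Saturday is the 2nd, so the 2nd Saturday is the 9th — April 9, 2050.
That is not after April 22, 2050, so look at May 2050.
May 2050 starts on a Sunday; its first Saturday is the 7th, so the 2nd Saturday is the 14th — May 14, 2050.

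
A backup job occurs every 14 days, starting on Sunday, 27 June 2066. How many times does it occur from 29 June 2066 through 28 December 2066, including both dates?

Occurrences land 14·i days after 27 June 2066 for i = 0, 1, 2, …
29 June 2066 is 2 days after the start; 2 ÷ 14 = 0 remainder 2; since the remainder is 2, round up to i = 1. First occurrence in the window: #2 on 11 July 2066 (1×14 = 14 days in).
28 December 2066 is 184 days after the start; 184 ÷ 14 = 13 remainder 2. Last occurrence in the window: #14 on 26 December 2066.
Occurrences #2 through #14: 13 in total.

13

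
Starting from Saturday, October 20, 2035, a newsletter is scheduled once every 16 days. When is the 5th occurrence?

December 23, 2035

The 5th occurrence is 4 intervals after the first: 4 × 16 = 64 days after October 20, 2035.
October has 31 days — 11 days to the end of October leaves 53.
November has 30 days (23 left).
23 days into December → December 23, 2035.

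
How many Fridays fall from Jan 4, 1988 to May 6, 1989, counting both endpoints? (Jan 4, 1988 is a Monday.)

70

Jan 4, 1988 is a Monday; the first Friday on or after it is Jan 8, 1988 (4 days later).
From Jan 8, 1988 to May 6, 1989: 358 + 126 = 484 days (rest of 1988, to May 6, 1989 in 1989).
484 ÷ 7 = 69 full weeks with remainder 1, so 69 more Fridays after the first → 70.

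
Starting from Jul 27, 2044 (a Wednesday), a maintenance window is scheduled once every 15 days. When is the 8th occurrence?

Nov 9, 2044

The 8th occurrence is 7 intervals after the first: 7 × 15 = 105 days after Jul 27, 2044.
Jul has 31 days — 4 days to the end of Jul leaves 101.
Aug has 31 days (70 left).
Sep has 30 days (40 left).
Oct has 31 days (9 left).
9 days into Nov → Nov 9, 2044.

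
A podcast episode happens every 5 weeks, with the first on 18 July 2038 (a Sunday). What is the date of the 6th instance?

9 January 2039

The 6th occurrence is 5 intervals after the first: 5 × 35 = 175 days after 18 July 2038.
July has 31 days — 13 days to the end of July leaves 162.
August has 31 days (131 left).
September has 30 days (101 left).
October has 31 days (70 left).
November has 30 days (40 left).
December has 31 days (9 left).
9 days into January → 9 January 2039.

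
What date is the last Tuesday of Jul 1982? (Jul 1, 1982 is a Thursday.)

Jul 27, 1982

Jul 1982 begins on a Thursday, so the first Tuesday is Jul 6 (5 days later).
Jul 1982 has 31 days. Adding weeks: 6, 13, 20, 27 — the last one ≤ 31 is the 27th.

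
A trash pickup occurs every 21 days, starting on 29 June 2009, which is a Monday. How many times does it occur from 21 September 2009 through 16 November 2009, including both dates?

3

Occurrences land 21·i days after 29 June 2009 for i = 0, 1, 2, …
21 September 2009 is 84 days after the start; 84 ÷ 21 = 4 remainder 0. First occurrence in the window: #5 on 21 September 2009 (4×21 = 84 days in).
16 November 2009 is 140 days after the start; 140 ÷ 21 = 6 remainder 14. Last occurrence in the window: #7 on 2 November 2009.
Occurrences #5 through #7: 3 in total.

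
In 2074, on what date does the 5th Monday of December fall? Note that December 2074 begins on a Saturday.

December 2074 begins on a Saturday, so the first Monday is December 3 (2 days later).
The 5th Monday is 4 weeks later: 3 + 28 = 31.

2074-12-31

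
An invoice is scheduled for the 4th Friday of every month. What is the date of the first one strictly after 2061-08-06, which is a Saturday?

August 2061 starts on a Monday; its first Friday is the 5th, so the 4th Friday is the 26th — 2061-08-26.
2061-08-26 is after 2061-08-06, so that is the next one.

2061-08-26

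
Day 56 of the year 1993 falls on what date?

Feb 25, 1993

Jan has 31 days (56 − 31 = 25 remain).
25 into Feb → Feb 25.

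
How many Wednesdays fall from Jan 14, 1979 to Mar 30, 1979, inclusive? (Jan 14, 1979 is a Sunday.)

11

Jan 14, 1979 is a Sunday; the first Wednesday on or after it is Jan 17, 1979 (3 days later).
From Jan 17, 1979 to Mar 30, 1979: 14 + 28 + 30 = 72 days (rest of Jan, Feb, Mar).
72 ÷ 7 = 10 full weeks with remainder 2, so 10 more Wednesdays after the first → 11.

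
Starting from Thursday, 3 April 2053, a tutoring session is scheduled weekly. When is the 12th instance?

The 12th occurrence is 11 intervals after the first: 11 × 7 = 77 days after 3 April 2053.
April has 30 days — 27 days to the end of April leaves 50.
May has 31 days (19 left).
19 days into June → 19 June 2053.

19 June 2053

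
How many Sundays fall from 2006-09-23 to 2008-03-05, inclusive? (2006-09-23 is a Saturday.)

76

2006-09-23 is a Saturday; the first Sunday on or after it is 2006-09-24 (1 day later).
From 2006-09-24 to 2008-03-05: 98 + 365 + 65 = 528 days (rest of 2006, 2007, to 2008-03-05 in 2008).
528 ÷ 7 = 75 full weeks with remainder 3, so 75 more Sundays after the first → 76.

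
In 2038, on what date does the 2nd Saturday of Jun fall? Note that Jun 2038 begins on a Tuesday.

Jun 12, 2038

Jun 2038 begins on a Tuesday, so the first Saturday is Jun 5 (4 days later).
The 2nd Saturday is 1 weeks later: 5 + 7 = 12.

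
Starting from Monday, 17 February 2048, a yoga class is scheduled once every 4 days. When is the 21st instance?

The 21st occurrence is 20 intervals after the first: 20 × 4 = 80 days after 17 February 2048.
February has 29 days — 12 days to the end of February leaves 68.
March has 31 days (37 left).
April has 30 days (7 left).
7 days into May → 7 May 2048.

7 May 2048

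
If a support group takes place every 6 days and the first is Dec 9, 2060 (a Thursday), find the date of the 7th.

The 7th occurrence is 6 intervals after the first: 6 × 6 = 36 days after Dec 9, 2060.
Dec has 31 days — 22 days to the end of Dec leaves 14.
14 days into Jan → Jan 14, 2061.

Jan 14, 2061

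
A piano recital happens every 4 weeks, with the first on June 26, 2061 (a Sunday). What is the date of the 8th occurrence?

January 8, 2062

The 8th occurrence is 7 intervals after the first: 7 × 28 = 196 days after June 26, 2061.
June has 30 days — 4 days to the end of June leaves 192.
July has 31 days (161 left).
August has 31 days (130 left).
September has 30 days (100 left).
October has 31 days (69 left).
November has 30 days (39 left).
December has 31 days (8 left).
8 days into January → January 8, 2062.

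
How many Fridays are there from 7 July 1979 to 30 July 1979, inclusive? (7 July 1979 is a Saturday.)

7 July 1979 is a Saturday; the first Friday on or after it is 13 July 1979 (6 days later).
From 13 July 1979 to 30 July 1979 is 30 − 13 = 17 days.
17 ÷ 7 = 2 full weeks with remainder 3, so 2 more Fridays after the first → 3.

3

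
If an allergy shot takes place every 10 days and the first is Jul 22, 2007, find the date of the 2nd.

The 2nd occurrence is 1 interval after the first: 1 × 10 = 10 days after Jul 22, 2007.
Jul has 31 days — 9 days to the end of Jul leaves 1.
1 day into Aug → Aug 1, 2007.

Aug 1, 2007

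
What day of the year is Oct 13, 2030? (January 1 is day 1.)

Days in months before Oct: 31 + 28 + 31 + 30 + 31 + 30 + 31 + 31 + 30 = 273.
Plus 13 days into Oct → day 286.

286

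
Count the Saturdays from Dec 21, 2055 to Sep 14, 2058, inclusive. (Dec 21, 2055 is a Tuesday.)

Dec 21, 2055 is a Tuesday; the first Saturday on or after it is Dec 25, 2055 (4 days later).
From Dec 25, 2055 to Sep 14, 2058: 6 + 366 + 365 + 257 = 994 days (rest of 2055, 2056, 2057, to Sep 14, 2058 in 2058).
994 ÷ 7 = 142 full weeks with remainder 0, so 142 more Saturdays after the first → 143.

143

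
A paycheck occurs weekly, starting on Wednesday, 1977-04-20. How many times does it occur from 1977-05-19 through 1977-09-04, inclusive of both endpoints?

15

Occurrences land 7·i days after 1977-04-20 for i = 0, 1, 2, …
1977-05-19 is 29 days after the start; 29 ÷ 7 = 4 remainder 1; since the remainder is 1, round up to i = 5. First occurrence in the window: #6 on 1977-05-25 (5×7 = 35 days in).
1977-09-04 is 137 days after the start; 137 ÷ 7 = 19 remainder 4. Last occurrence in the window: #20 on 1977-08-31.
Occurrences #6 through #20: 15 in total.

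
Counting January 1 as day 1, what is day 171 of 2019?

Jun 20, 2019

Jan has 31 days (171 − 31 = 140 remain).
Feb has 28 days (140 − 28 = 112 remain).
Mar has 31 days (112 − 31 = 81 remain).
Apr has 30 days (81 − 30 = 51 remain).
May has 31 days (51 − 31 = 20 remain).
20 into Jun → Jun 20.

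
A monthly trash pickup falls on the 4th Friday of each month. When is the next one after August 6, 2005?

August 26, 2005

August 2005 starts on a Monday; its first Friday is the 5th, so the 4th Friday is the 26th — August 26, 2005.
August 26, 2005 is after August 6, 2005, so that is the next one.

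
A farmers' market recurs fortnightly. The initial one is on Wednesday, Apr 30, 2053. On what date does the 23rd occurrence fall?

Mar 4, 2054

The 23rd occurrence is 22 intervals after the first: 22 × 14 = 308 days after Apr 30, 2053.
Apr has 30 days — 0 days to the end of Apr leaves 308.
May has 31 days (277 left).
Jun has 30 days (247 left).
Jul has 31 days (216 left).
Aug has 31 days (185 left).
Sep has 30 days (155 left).
Oct has 31 days (124 left).
Nov has 30 days (94 left).
Dec has 31 days (63 left).
Jan has 31 days (32 left).
Feb has 28 days (4 left).
4 days into Mar → Mar 4, 2054.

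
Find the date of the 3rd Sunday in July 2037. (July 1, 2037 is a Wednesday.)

July 2037 begins on a Wednesday, so the first Sunday is July 5 (4 days later).
The 3rd Sunday is 2 weeks later: 5 + 14 = 19.

July 19, 2037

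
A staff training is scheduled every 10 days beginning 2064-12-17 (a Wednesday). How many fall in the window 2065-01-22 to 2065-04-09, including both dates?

Occurrences land 10·i days after 2064-12-17 for i = 0, 1, 2, …
2065-01-22 is 36 days after the start; 36 ÷ 10 = 3 remainder 6; since the remainder is 6, round up to i = 4. First occurrence in the window: #5 on 2065-01-26 (4×10 = 40 days in).
2065-04-09 is 113 days after the start; 113 ÷ 10 = 11 remainder 3. Last occurrence in the window: #12 on 2065-04-06.
Occurrences #5 through #12: 8 in total.

8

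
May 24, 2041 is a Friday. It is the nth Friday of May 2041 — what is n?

Day 24 falls in week ⌈24/7⌉ of the month.
Days 1–7 hold the 1st Friday, 8–14 the 2nd, 15–21 the 3rd, 22–28 the 4th, 29–31 the 5th.
24 is in the range for the 4th.

4th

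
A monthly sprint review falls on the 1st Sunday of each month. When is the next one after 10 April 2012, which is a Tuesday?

6 May 2012

April 2012 starts on a Sunday, so its 1st Sunday is 1 April 2012.
That is not after 10 April 2012, so look at May 2012.
May 2012 starts on a Tuesday, so its 1st Sunday is 6 May 2012 (5 days in).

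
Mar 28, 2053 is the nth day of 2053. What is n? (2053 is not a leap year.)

87

Days in months before Mar: 31 + 28 = 59.
Plus 28 days into Mar → day 87.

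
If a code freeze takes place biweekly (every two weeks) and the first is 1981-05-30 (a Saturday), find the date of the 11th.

1981-10-17

The 11th occurrence is 10 intervals after the first: 10 × 14 = 140 days after 1981-05-30.
May has 31 days — 1 day to the end of May leaves 139.
June has 30 days (109 left).
July has 31 days (78 left).
August has 31 days (47 left).
September has 30 days (17 left).
17 days into October → 1981-10-17.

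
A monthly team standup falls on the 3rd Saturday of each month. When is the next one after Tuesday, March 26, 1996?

March 1996 starts on a Friday; its first Saturday is the 2nd, so the 3rd Saturday is the 16th — March 16, 1996.
That is not after March 26, 1996, so look at April 1996.
April 1996 starts on a Monday; its first Saturday is the 6th, so the 3rd Saturday is the 20th — April 20, 1996.

April 20, 1996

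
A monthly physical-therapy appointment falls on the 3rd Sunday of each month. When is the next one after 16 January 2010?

January 2010 starts on a Friday; its first Sunday is the 3rd, so the 3rd Sunday is the 17th — 17 January 2010.
17 January 2010 is after 16 January 2010, so that is the next one.

17 January 2010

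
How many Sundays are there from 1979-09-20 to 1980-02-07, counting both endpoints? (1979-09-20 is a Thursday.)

1979-09-20 is a Thursday; the first Sunday on or after it is 1979-09-23 (3 days later).
From 1979-09-23 to 1980-02-07: 7 + 31 + 30 + 31 + 31 + 7 = 137 days (rest of September, October, November, December, January, February).
137 ÷ 7 = 19 full weeks with remainder 4, so 19 more Sundays after the first → 20.

20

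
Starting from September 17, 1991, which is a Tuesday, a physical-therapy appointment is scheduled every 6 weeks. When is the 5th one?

The 5th occurrence is 4 intervals after the first: 4 × 42 = 168 days after September 17, 1991.
September has 30 days — 13 days to the end of September leaves 155.
October has 31 days (124 left).
November has 30 days (94 left).
December has 31 days (63 left).
January has 31 days (32 left).
February has 29 days (3 left).
3 days into March → March 3, 1992.

March 3, 1992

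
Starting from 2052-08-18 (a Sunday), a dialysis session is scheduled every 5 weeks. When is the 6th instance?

2053-02-09

The 6th occurrence is 5 intervals after the first: 5 × 35 = 175 days after 2052-08-18.
August has 31 days — 13 days to the end of August leaves 162.
September has 30 days (132 left).
October has 31 days (101 left).
November has 30 days (71 left).
December has 31 days (40 left).
January has 31 days (9 left).
9 days into February → 2053-02-09.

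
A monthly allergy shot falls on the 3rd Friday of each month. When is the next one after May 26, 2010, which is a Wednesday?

Jun 18, 2010

May 2010 starts on a Saturday; its first Friday is the 7th, so the 3rd Friday is the 21st — May 21, 2010.
That is not after May 26, 2010, so look at Jun 2010.
Jun 2010 starts on a Tuesday; its first Friday is the 4th, so the 3rd Friday is the 18th — Jun 18, 2010.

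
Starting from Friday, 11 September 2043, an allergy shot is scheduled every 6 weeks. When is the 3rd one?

The 3rd occurrence is 2 intervals after the first: 2 × 42 = 84 days after 11 September 2043.
September has 30 days — 19 days to the end of September leaves 65.
October has 31 days (34 left).
November has 30 days (4 left).
4 days into December → 4 December 2043.

4 December 2043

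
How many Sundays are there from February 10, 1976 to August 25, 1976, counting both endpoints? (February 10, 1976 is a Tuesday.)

28

February 10, 1976 is a Tuesday; the first Sunday on or after it is February 15, 1976 (5 days later).
From February 15, 1976 to August 25, 1976: 14 + 31 + 30 + 31 + 30 + 31 + 25 = 192 days (rest of February, March, April, May, June, July, August).
192 ÷ 7 = 27 full weeks with remainder 3, so 27 more Sundays after the first → 28.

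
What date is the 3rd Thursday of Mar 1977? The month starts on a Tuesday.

Mar 17, 1977

Mar 1977 begins on a Tuesday, so the first Thursday is Mar 3 (2 days later).
The 3rd Thursday is 2 weeks later: 3 + 14 = 17.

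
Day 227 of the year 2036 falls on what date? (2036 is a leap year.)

14 August 2036

January has 31 days (227 − 31 = 196 remain).
February has 29 days (196 − 29 = 167 remain).
March has 31 days (167 − 31 = 136 remain).
April has 30 days (136 − 30 = 106 remain).
May has 31 days (106 − 31 = 75 remain).
June has 30 days (75 − 30 = 45 remain).
July has 31 days (45 − 31 = 14 remain).
14 into August → August 14.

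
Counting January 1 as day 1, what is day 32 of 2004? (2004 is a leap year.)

January has 31 days (32 − 31 = 1 remain).
1 into February → February 1.

1 February 2004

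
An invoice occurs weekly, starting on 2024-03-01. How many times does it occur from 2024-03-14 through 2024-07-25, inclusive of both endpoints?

Occurrences land 7·i days after 2024-03-01 for i = 0, 1, 2, …
2024-03-14 is 13 days after the start; 13 ÷ 7 = 1 remainder 6; since the remainder is 6, round up to i = 2. First occurrence in the window: #3 on 2024-03-15 (2×7 = 14 days in).
2024-07-25 is 146 days after the start; 146 ÷ 7 = 20 remainder 6. Last occurrence in the window: #21 on 2024-07-19.
Occurrences #3 through #21: 19 in total.

19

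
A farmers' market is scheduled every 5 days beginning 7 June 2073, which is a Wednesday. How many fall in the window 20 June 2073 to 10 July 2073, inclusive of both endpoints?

4

Occurrences land 5·i days after 7 June 2073 for i = 0, 1, 2, …
20 June 2073 is 13 days after the start; 13 ÷ 5 = 2 remainder 3; since the remainder is 3, round up to i = 3. First occurrence in the window: #4 on 22 June 2073 (3×5 = 15 days in).
10 July 2073 is 33 days after the start; 33 ÷ 5 = 6 remainder 3. Last occurrence in the window: #7 on 7 July 2073.
Occurrences #4 through #7: 4 in total.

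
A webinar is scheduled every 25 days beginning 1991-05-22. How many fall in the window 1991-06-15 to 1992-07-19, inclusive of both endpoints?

16

Occurrences land 25·i days after 1991-05-22 for i = 0, 1, 2, …
1991-06-15 is 24 days after the start; 24 ÷ 25 = 0 remainder 24; since the remainder is 24, round up to i = 1. First occurrence in the window: #2 on 1991-06-16 (1×25 = 25 days in).
1992-07-19 is 424 days after the start; 424 ÷ 25 = 16 remainder 24. Last occurrence in the window: #17 on 1992-06-25.
Occurrences #2 through #17: 16 in total.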